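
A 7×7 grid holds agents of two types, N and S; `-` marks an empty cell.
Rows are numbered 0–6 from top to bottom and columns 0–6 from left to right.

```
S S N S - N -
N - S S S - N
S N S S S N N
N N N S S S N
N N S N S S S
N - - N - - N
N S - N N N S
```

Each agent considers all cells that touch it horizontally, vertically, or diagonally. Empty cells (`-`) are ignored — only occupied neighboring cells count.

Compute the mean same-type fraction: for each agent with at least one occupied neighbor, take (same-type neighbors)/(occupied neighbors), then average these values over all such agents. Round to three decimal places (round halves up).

Row 0: (0,0)S 1/2 · (0,1)S 2/4 · (0,2)N 0/4 · (0,3)S 3/4 · (0,5)N 1/2
Row 1: (1,0)N 1/4 · (1,2)S 5/7 · (1,3)S 6/7 · (1,4)S 4/6 · (1,6)N 3/3
Row 2: (2,0)S 0/4 · (2,1)N 4/7 · (2,2)S 4/7 · (2,3)S 7/8 · (2,4)S 6/7 · (2,5)N 3/7 · (2,6)N 3/4
Row 3: (3,0)N 4/5 · (3,1)N 5/8 · (3,2)N 4/8 · (3,3)S 6/8 · (3,4)S 6/8 · (3,5)S 5/8 · (3,6)N 2/5
Row 4: (4,0)N 4/4 · (4,1)N 5/6 · (4,2)S 1/6 · (4,3)N 2/6 · (4,4)S 4/6 · (4,5)S 4/6 · (4,6)S 2/4
Row 5: (5,0)N 3/4 · (5,3)N 3/5 · (5,6)N 1/4
Row 6: (6,0)N 1/2 · (6,1)S 0/2 · (6,3)N 2/2 · (6,4)N 3/3 · (6,5)N 2/3 · (6,6)S 0/2
Sum over 40 agents: 1/2 + 2/4 + 0/4 + 3/4 + 1/2 + 1/4 + 5/7 + 6/7 + 4/6 + 3/3 + 0/4 + 4/7 + 4/7 + 7/8 + 6/7 + 3/7 + 3/4 + 4/5 + 5/8 + 4/8 + 6/8 + 6/8 + 5/8 + 2/5 + 4/4 + 5/6 + 1/6 + 2/6 + 4/6 + 4/6 + 2/4 + 3/4 + 3/5 + 1/4 + 1/2 + 0/2 + 2/2 + 3/3 + 2/3 + 0/2 = 927/40; mean = 927/40 ÷ 40 = 927/1600 = 0.579375 → 0.579.

0.579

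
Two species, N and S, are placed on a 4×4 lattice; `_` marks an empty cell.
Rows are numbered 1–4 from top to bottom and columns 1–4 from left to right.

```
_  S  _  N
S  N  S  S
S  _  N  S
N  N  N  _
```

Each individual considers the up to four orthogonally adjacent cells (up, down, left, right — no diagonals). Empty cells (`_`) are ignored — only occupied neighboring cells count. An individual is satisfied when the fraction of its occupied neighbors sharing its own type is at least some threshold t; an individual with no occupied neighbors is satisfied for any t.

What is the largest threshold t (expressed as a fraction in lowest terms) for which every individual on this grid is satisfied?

0/1

Row 1: (1,2)S 0/1 · (1,4)N 0/1
Row 2: (2,1)S 1/2 · (2,2)N 0/3 · (2,3)S 1/3 · (2,4)S 2/3
Row 3: (3,1)S 1/2 · (3,3)N 1/3 · (3,4)S 1/2
Row 4: (4,1)N 1/2 · (4,2)N 2/2 · (4,3)N 2/2
The smallest same-type fraction is 0/1 at (1,2), which reduces to 0/1. Any threshold above that leaves this individual unsatisfied.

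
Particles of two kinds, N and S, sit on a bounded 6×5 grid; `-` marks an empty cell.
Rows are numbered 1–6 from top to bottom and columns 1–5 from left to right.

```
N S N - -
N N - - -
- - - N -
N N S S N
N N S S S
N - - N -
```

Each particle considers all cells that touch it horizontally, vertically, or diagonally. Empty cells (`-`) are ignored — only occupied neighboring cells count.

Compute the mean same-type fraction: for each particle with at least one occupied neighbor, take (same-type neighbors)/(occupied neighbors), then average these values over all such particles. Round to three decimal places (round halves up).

0.570

(1,1)N 2/3
(1,2)S 0/4
(1,3)N 1/2
(2,1)N 2/3
(2,2)N 3/4
(3,4)N 1/3
(4,1)N 3/3
(4,2)N 3/5
(4,3)S 3/6
(4,4)S 4/6
(4,5)N 1/4
(5,1)N 4/4
(5,2)N 4/6
(5,3)S 3/6
(5,4)S 4/6
(5,5)S 2/4
(6,1)N 2/2
(6,4)N 0/3
Sum over 18 particles: 2/3 + 0/4 + 1/2 + 2/3 + 3/4 + 1/3 + 3/3 + 3/5 + 3/6 + 4/6 + 1/4 + 4/4 + 4/6 + 3/6 + 4/6 + 2/4 + 2/2 + 0/3 = 154/15; mean = 154/15 ÷ 18 = 77/135 = 0.570370… → 0.570.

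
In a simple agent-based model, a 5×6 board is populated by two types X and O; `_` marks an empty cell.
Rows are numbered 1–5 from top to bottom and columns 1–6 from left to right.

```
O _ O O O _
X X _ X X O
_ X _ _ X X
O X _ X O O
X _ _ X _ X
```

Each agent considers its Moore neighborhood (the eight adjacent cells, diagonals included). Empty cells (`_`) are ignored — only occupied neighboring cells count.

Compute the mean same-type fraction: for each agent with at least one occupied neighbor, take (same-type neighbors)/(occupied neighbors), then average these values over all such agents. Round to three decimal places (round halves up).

Row 1: (1,1)O 0/2 · (1,3)O 1/3 · (1,4)O 2/4 · (1,5)O 2/4
Row 2: (2,1)X 2/3 · (2,2)X 2/4 · (2,4)X 2/5 · (2,5)X 3/6 · (2,6)O 1/4
Row 3: (3,2)X 3/4 · (3,5)X 4/7 · (3,6)X 2/5
Row 4: (4,1)O 0/3 · (4,2)X 2/3 · (4,4)X 2/3 · (4,5)O 1/6 · (4,6)O 1/4
Row 5: (5,1)X 1/2 · (5,4)X 1/2 · (5,6)X 0/2
Sum over 20 agents: 0/2 + 1/3 + 2/4 + 2/4 + 2/3 + 2/4 + 2/5 + 3/6 + 1/4 + 3/4 + 4/7 + 2/5 + 0/3 + 2/3 + 2/3 + 1/6 + 1/4 + 1/2 + 1/2 + 0/2 = 1137/140; mean = 1137/140 ÷ 20 = 1137/2800 = 0.406071… → 0.406.

0.406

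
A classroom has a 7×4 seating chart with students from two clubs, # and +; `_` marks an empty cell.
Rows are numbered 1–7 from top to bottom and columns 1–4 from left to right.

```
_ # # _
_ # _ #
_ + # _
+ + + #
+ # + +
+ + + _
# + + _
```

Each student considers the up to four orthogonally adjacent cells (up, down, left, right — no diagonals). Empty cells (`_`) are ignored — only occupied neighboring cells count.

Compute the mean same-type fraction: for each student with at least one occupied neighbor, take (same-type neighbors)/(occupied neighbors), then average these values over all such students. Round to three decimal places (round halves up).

(1,2)# 2/2
(1,3)# 1/1
(2,2)# 1/2
(2,4)# — no occupied neighbors
(3,2)+ 1/3
(3,3)# 0/2
(4,1)+ 2/2
(4,2)+ 3/4
(4,3)+ 2/4
(4,4)# 0/2
(5,1)+ 2/3
(5,2)# 0/4
(5,3)+ 3/4
(5,4)+ 1/2
(6,1)+ 2/3
(6,2)+ 3/4
(6,3)+ 3/3
(7,1)# 0/2
(7,2)+ 2/3
(7,3)+ 2/2
Sum over 19 students: 2/2 + 1/1 + 1/2 + 1/3 + 0/2 + 2/2 + 3/4 + 2/4 + 0/2 + 2/3 + 0/4 + 3/4 + 1/2 + 2/3 + 3/4 + 3/3 + 0/2 + 2/3 + 2/2 = 133/12; mean = 133/12 ÷ 19 = 7/12 = 0.583333… → 0.583.

0.583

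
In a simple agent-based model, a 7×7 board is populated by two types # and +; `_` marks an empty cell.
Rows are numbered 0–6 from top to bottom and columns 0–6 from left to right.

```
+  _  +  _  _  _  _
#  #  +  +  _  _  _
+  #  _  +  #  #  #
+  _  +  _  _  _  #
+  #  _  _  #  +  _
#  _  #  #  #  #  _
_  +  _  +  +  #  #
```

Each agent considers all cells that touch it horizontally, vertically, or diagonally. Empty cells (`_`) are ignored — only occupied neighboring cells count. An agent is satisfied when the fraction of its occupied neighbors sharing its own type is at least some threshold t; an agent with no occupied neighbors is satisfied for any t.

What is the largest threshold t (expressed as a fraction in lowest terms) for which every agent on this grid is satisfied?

0/1

Row 0: (0,0)+ 0/2 · (0,2)+ 2/3
Row 1: (1,0)# 2/4 · (1,1)# 2/6 · (1,2)+ 3/5 · (1,3)+ 3/4
Row 2: (2,0)+ 1/4 · (2,1)# 2/6 · (2,3)+ 3/4 · (2,4)# 1/3 · (2,5)# 3/3 · (2,6)# 2/2
Row 3: (3,0)+ 2/4 · (3,2)+ 1/3 · (3,6)# 2/3
Row 4: (4,0)+ 1/3 · (4,1)# 2/5 · (4,4)# 3/4 · (4,5)+ 0/4
Row 5: (5,0)# 1/3 · (5,2)# 2/4 · (5,3)# 3/5 · (5,4)# 4/7 · (5,5)# 4/6
Row 6: (6,1)+ 0/2 · (6,3)+ 1/4 · (6,4)+ 1/5 · (6,5)# 3/4 · (6,6)# 2/2
The smallest same-type fraction is 0/2 at (0,0), which reduces to 0/1. Any threshold above that leaves this agent unsatisfied.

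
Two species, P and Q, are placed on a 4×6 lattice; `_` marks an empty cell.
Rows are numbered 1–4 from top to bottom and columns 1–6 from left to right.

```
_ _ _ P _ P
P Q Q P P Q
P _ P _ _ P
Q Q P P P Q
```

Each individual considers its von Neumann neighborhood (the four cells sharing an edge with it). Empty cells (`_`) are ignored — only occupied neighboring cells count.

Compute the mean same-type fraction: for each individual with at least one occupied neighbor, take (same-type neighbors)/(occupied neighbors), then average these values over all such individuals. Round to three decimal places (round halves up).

Row 1: (1,4)P 1/1 · (1,6)P 0/1
Row 2: (2,1)P 1/2 · (2,2)Q 1/2 · (2,3)Q 1/3 · (2,4)P 2/3 · (2,5)P 1/2 · (2,6)Q 0/3
Row 3: (3,1)P 1/2 · (3,3)P 1/2 · (3,6)P 0/2
Row 4: (4,1)Q 1/2 · (4,2)Q 1/2 · (4,3)P 2/3 · (4,4)P 2/2 · (4,5)P 1/2 · (4,6)Q 0/2
Sum over 17 individuals: 1/1 + 0/1 + 1/2 + 1/2 + 1/3 + 2/3 + 1/2 + 0/3 + 1/2 + 1/2 + 0/2 + 1/2 + 1/2 + 2/3 + 2/2 + 1/2 + 0/2 = 23/3; mean = 23/3 ÷ 17 = 23/51 = 0.450980… → 0.451.

0.451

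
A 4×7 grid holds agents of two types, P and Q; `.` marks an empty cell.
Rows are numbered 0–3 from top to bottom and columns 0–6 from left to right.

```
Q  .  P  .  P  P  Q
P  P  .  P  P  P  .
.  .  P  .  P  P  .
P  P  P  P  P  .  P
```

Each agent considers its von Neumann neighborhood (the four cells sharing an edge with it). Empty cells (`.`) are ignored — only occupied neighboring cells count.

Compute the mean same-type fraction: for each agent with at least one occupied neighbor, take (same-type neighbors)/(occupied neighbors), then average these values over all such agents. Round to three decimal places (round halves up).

0.833

(0,0)Q 0/1
(0,2)P — no occupied neighbors
(0,4)P 2/2
(0,5)P 2/3
(0,6)Q 0/1
(1,0)P 1/2
(1,1)P 1/1
(1,3)P 1/1
(1,4)P 4/4
(1,5)P 3/3
(2,2)P 1/1
(2,4)P 3/3
(2,5)P 2/2
(3,0)P 1/1
(3,1)P 2/2
(3,2)P 3/3
(3,3)P 2/2
(3,4)P 2/2
(3,6)P — no occupied neighbors
Sum over 17 agents: 0/1 + 2/2 + 2/3 + 0/1 + 1/2 + 1/1 + 1/1 + 4/4 + 3/3 + 1/1 + 3/3 + 2/2 + 1/1 + 2/2 + 3/3 + 2/2 + 2/2 = 85/6; mean = 85/6 ÷ 17 = 5/6 = 0.833333… → 0.833.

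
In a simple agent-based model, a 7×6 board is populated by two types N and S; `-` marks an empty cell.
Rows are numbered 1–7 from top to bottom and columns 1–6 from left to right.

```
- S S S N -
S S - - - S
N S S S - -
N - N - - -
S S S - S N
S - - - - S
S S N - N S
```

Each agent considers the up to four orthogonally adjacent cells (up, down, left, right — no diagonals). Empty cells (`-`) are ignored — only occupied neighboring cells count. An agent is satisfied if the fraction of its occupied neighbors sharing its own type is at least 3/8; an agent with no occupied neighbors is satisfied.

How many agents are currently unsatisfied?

7

(1,2)S 2/2 satisfied
(1,3)S 2/2 satisfied
(1,4)S 1/2 satisfied
(1,5)N 0/1 not
(2,1)S 1/2 satisfied
(2,2)S 3/3 satisfied
(2,6)S 0/0 satisfied
(3,1)N 1/3 not
(3,2)S 2/3 satisfied
(3,3)S 2/3 satisfied
(3,4)S 1/1 satisfied
(4,1)N 1/2 satisfied
(4,3)N 0/2 not
(5,1)S 2/3 satisfied
(5,2)S 2/2 satisfied
(5,3)S 1/2 satisfied
(5,5)S 0/1 not
(5,6)N 0/2 not
(6,1)S 2/2 satisfied
(6,6)S 1/2 satisfied
(7,1)S 2/2 satisfied
(7,2)S 1/2 satisfied
(7,3)N 0/1 not
(7,5)N 0/1 not
(7,6)S 1/2 satisfied
Unsatisfied: (1,5), (3,1), (4,3), (5,5), (5,6), (7,3), (7,5) — 7 in total.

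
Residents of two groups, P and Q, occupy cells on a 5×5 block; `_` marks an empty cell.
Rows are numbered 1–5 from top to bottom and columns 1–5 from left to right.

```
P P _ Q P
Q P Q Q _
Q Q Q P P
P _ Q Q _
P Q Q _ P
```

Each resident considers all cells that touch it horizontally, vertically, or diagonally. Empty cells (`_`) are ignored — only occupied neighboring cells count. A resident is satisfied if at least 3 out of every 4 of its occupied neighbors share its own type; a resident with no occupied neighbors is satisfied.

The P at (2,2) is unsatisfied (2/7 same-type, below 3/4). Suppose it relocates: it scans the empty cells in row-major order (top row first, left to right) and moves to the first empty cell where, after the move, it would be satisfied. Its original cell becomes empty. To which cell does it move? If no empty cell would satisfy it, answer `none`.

(4,5)

Vacating (2,2). Empty cells in order:
  (1,3): 1/4 same-type → still unsatisfied.
  (2,5): 3/5 same-type → still unsatisfied.
  (4,2): 2/8 same-type → still unsatisfied.
  (4,5): 3/4 same-type → satisfied — stop here.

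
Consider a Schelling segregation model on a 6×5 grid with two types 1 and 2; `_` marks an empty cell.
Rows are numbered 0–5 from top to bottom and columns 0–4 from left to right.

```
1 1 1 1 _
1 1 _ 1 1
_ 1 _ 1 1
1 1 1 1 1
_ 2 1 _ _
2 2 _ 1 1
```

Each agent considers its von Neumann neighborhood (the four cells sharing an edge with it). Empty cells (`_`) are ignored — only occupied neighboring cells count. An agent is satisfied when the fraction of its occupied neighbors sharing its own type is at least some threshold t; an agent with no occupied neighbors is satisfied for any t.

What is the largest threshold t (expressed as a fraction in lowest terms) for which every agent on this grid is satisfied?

Row 0: (0,0)1 2/2 · (0,1)1 3/3 · (0,2)1 2/2 · (0,3)1 2/2
Row 1: (1,0)1 2/2 · (1,1)1 3/3 · (1,3)1 3/3 · (1,4)1 2/2
Row 2: (2,1)1 2/2 · (2,3)1 3/3 · (2,4)1 3/3
Row 3: (3,0)1 1/1 · (3,1)1 3/4 · (3,2)1 3/3 · (3,3)1 3/3 · (3,4)1 2/2
Row 4: (4,1)2 1/3 · (4,2)1 1/2
Row 5: (5,0)2 1/1 · (5,1)2 2/2 · (5,3)1 1/1 · (5,4)1 1/1
The smallest same-type fraction is 1/3 at (4,1), which reduces to 1/3. Any threshold above that leaves this agent unsatisfied.

1/3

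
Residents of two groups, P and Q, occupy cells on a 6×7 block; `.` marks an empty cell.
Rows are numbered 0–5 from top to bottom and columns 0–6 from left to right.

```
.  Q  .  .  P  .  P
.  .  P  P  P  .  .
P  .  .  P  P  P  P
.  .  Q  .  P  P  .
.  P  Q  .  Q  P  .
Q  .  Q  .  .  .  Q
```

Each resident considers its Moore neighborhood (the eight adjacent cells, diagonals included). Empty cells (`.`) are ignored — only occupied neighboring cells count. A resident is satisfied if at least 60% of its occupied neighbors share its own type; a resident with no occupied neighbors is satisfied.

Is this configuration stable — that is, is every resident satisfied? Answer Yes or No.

Row 0: (0,1)Q 0/1 unhappy · (0,4)P 2/2 ok · (0,6)P 0/0 ok
Row 1: (1,2)P 2/3 ok · (1,3)P 5/5 ok · (1,4)P 5/5 ok
Row 2: (2,0)P 0/0 ok · (2,3)P 5/6 ok · (2,4)P 6/6 ok · (2,5)P 5/5 ok · (2,6)P 2/2 ok
Row 3: (3,2)Q 1/3 unhappy · (3,4)P 5/6 ok · (3,5)P 5/6 ok
Row 4: (4,1)P 0/4 unhappy · (4,2)Q 2/3 ok · (4,4)Q 0/3 unhappy · (4,5)P 2/4 unhappy
Row 5: (5,0)Q 0/1 unhappy · (5,2)Q 1/2 unhappy · (5,6)Q 0/1 unhappy
For instance (0,1) has only 0/1 same-type neighbors, below 3/5.

No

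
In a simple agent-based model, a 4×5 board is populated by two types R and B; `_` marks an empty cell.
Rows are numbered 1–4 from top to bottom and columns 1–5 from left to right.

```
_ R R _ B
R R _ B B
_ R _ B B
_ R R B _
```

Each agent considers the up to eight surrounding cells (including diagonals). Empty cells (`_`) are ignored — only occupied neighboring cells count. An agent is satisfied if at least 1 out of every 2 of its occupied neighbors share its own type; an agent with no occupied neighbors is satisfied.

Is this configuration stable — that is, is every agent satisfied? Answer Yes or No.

(1,2)R 3/3 ✓
(1,3)R 2/3 ✓
(1,5)B 2/2 ✓
(2,1)R 3/3 ✓
(2,2)R 4/4 ✓
(2,4)B 4/5 ✓
(2,5)B 4/4 ✓
(3,2)R 4/4 ✓
(3,4)B 4/5 ✓
(3,5)B 4/4 ✓
(4,2)R 2/2 ✓
(4,3)R 2/4 ✓
(4,4)B 2/3 ✓
All meet the threshold, so the configuration is stable.

Yes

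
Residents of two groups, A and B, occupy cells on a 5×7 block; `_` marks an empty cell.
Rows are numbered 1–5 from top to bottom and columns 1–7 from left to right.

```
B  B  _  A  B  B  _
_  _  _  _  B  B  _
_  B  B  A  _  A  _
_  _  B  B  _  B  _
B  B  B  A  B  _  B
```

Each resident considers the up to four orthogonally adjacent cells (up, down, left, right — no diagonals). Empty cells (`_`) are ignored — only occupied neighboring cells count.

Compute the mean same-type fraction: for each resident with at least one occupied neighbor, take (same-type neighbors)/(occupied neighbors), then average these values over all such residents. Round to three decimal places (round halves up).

0.579

Row 1: (1,1)B 1/1 · (1,2)B 1/1 · (1,4)A 0/1 · (1,5)B 2/3 · (1,6)B 2/2
Row 2: (2,5)B 2/2 · (2,6)B 2/3
Row 3: (3,2)B 1/1 · (3,3)B 2/3 · (3,4)A 0/2 · (3,6)A 0/2
Row 4: (4,3)B 3/3 · (4,4)B 1/3 · (4,6)B 0/1
Row 5: (5,1)B 1/1 · (5,2)B 2/2 · (5,3)B 2/3 · (5,4)A 0/3 · (5,5)B 0/1 · (5,7)B — no occupied neighbors
Sum over 19 residents: 1/1 + 1/1 + 0/1 + 2/3 + 2/2 + 2/2 + 2/3 + 1/1 + 2/3 + 0/2 + 0/2 + 3/3 + 1/3 + 0/1 + 1/1 + 2/2 + 2/3 + 0/3 + 0/1 = 11; mean = 11 ÷ 19 = 11/19 = 0.578947… → 0.579.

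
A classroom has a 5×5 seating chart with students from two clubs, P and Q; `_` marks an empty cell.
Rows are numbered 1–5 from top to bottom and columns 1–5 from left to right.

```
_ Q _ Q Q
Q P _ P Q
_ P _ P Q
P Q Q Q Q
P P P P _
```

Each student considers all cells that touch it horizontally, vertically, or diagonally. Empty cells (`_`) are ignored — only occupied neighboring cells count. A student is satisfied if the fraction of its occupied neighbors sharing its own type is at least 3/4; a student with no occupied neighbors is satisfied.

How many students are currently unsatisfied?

Row 1: (1,2)Q 1/2 ✗ · (1,4)Q 2/3 ✗ · (1,5)Q 2/3 ✗
Row 2: (2,1)Q 1/3 ✗ · (2,2)P 1/3 ✗ · (2,4)P 1/5 ✗ · (2,5)Q 3/5 ✗
Row 3: (3,2)P 2/5 ✗ · (3,4)P 1/6 ✗ · (3,5)Q 3/5 ✗
Row 4: (4,1)P 3/4 ✓ · (4,2)Q 1/6 ✗ · (4,3)Q 2/7 ✗ · (4,4)Q 3/6 ✗ · (4,5)Q 2/4 ✗
Row 5: (5,1)P 2/3 ✗ · (5,2)P 3/5 ✗ · (5,3)P 2/5 ✗ · (5,4)P 1/4 ✗
Unsatisfied: (1,2), (1,4), (1,5), (2,1), (2,2), (2,4), (2,5), (3,2), (3,4), (3,5), (4,2), (4,3), (4,4), (4,5), (5,1), (5,2), (5,3), (5,4) — 18 in total.

18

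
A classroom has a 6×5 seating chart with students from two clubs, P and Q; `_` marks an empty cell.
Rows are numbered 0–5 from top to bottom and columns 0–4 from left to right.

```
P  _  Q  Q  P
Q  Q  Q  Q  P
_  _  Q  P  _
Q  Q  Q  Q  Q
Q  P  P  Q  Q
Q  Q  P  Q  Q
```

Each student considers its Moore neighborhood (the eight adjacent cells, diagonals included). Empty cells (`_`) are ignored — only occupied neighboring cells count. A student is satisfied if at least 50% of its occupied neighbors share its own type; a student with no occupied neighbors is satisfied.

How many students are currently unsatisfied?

7

Row 0: (0,0)P 0/2 ✗ · (0,2)Q 4/4 ✓ · (0,3)Q 3/5 ✓ · (0,4)P 1/3 ✗
Row 1: (1,0)Q 1/2 ✓ · (1,1)Q 4/5 ✓ · (1,2)Q 5/6 ✓ · (1,3)Q 4/7 ✓ · (1,4)P 2/4 ✓
Row 2: (2,2)Q 6/7 ✓ · (2,3)P 1/7 ✗
Row 3: (3,0)Q 2/3 ✓ · (3,1)Q 4/6 ✓ · (3,2)Q 4/7 ✓ · (3,3)Q 5/7 ✓ · (3,4)Q 3/4 ✓
Row 4: (4,0)Q 4/5 ✓ · (4,1)P 2/8 ✗ · (4,2)P 2/8 ✗ · (4,3)Q 6/8 ✓ · (4,4)Q 5/5 ✓
Row 5: (5,0)Q 2/3 ✓ · (5,1)Q 2/5 ✗ · (5,2)P 2/5 ✗ · (5,3)Q 3/5 ✓ · (5,4)Q 3/3 ✓
Unsatisfied: (0,0), (0,4), (2,3), (4,1), (4,2), (5,1), (5,2) — 7 in total.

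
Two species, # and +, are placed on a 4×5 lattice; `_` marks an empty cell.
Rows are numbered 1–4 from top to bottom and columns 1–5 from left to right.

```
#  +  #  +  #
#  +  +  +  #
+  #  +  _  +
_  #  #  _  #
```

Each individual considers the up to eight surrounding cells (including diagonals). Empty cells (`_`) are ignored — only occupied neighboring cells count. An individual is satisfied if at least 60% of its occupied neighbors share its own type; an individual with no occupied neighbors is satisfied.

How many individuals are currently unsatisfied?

(1,1)# 1/3 unhappy
(1,2)+ 2/5 unhappy
(1,3)# 0/5 unhappy
(1,4)+ 2/5 unhappy
(1,5)# 1/3 unhappy
(2,1)# 2/5 unhappy
(2,2)+ 4/8 unhappy
(2,3)+ 5/7 ok
(2,4)+ 4/7 unhappy
(2,5)# 1/4 unhappy
(3,1)+ 1/4 unhappy
(3,2)# 3/7 unhappy
(3,3)+ 3/6 unhappy
(3,5)+ 1/3 unhappy
(4,2)# 2/4 unhappy
(4,3)# 2/3 ok
(4,5)# 0/1 unhappy
Unsatisfied: (1,1), (1,2), (1,3), (1,4), (1,5), (2,1), (2,2), (2,4), (2,5), (3,1), (3,2), (3,3), (3,5), (4,2), (4,5) — 15 in total.

15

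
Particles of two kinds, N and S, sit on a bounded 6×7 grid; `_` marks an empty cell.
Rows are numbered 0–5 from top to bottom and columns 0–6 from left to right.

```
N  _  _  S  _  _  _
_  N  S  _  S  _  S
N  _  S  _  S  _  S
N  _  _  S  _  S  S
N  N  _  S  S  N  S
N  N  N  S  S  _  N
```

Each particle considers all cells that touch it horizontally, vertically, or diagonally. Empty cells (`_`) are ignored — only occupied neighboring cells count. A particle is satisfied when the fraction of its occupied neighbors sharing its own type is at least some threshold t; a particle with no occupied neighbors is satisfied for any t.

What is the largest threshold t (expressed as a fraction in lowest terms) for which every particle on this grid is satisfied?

1/6

Row 0: (0,0)N 1/1 · (0,3)S 2/2
Row 1: (1,1)N 2/4 · (1,2)S 2/3 · (1,4)S 2/2 · (1,6)S 1/1
Row 2: (2,0)N 2/2 · (2,2)S 2/3 · (2,4)S 3/3 · (2,6)S 3/3
Row 3: (3,0)N 3/3 · (3,3)S 4/4 · (3,5)S 5/6 · (3,6)S 3/4
Row 4: (4,0)N 4/4 · (4,1)N 5/5 · (4,3)S 4/5 · (4,4)S 5/6 · (4,5)N 1/6 · (4,6)S 2/4
Row 5: (5,0)N 3/3 · (5,1)N 4/4 · (5,2)N 2/4 · (5,3)S 3/4 · (5,4)S 3/4 · (5,6)N 1/2
The smallest same-type fraction is 1/6 at (4,5), which reduces to 1/6. Any threshold above that leaves this particle unsatisfied.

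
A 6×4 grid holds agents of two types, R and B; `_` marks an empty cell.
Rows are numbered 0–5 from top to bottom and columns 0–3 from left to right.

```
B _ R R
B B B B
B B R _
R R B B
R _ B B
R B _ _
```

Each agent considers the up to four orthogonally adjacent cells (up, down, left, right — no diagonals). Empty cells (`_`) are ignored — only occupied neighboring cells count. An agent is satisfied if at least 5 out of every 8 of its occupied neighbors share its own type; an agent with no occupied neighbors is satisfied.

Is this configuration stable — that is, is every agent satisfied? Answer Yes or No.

No

(0,0)B 1/1 ok
(0,2)R 1/2 unhappy
(0,3)R 1/2 unhappy
(1,0)B 3/3 ok
(1,1)B 3/3 ok
(1,2)B 2/4 unhappy
(1,3)B 1/2 unhappy
(2,0)B 2/3 ok
(2,1)B 2/4 unhappy
(2,2)R 0/3 unhappy
(3,0)R 2/3 ok
(3,1)R 1/3 unhappy
(3,2)B 2/4 unhappy
(3,3)B 2/2 ok
(4,0)R 2/2 ok
(4,2)B 2/2 ok
(4,3)B 2/2 ok
(5,0)R 1/2 unhappy
(5,1)B 0/1 unhappy
For instance (0,2) has only 1/2 same-type neighbors, below 5/8.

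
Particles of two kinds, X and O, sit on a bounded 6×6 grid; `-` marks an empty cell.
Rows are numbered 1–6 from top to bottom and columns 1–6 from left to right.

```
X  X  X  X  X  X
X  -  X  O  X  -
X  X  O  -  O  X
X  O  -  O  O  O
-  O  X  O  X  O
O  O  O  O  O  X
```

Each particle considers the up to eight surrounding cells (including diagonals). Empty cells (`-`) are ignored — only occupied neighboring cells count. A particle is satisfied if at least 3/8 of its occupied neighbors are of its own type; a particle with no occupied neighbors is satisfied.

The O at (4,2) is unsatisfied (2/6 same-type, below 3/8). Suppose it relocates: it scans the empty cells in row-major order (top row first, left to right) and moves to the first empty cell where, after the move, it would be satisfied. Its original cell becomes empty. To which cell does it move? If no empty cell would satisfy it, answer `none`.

(3,4)

Vacating (4,2). Empty cells in order:
  (2,2): 1/8 same-type → still unsatisfied.
  (2,6): 1/5 same-type → still unsatisfied.
  (3,4): 5/7 same-type → satisfied — stop here.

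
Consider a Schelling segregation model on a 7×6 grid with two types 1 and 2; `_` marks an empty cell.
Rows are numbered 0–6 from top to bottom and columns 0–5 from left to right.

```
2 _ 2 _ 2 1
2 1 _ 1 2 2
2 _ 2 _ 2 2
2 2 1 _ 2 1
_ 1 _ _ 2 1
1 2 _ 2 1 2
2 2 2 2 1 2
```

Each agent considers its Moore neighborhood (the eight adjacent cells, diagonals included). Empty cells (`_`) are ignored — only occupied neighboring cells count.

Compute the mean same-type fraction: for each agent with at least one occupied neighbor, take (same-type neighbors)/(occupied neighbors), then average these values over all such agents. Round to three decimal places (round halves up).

(0,0)2 1/2
(0,2)2 0/2
(0,4)2 2/4
(0,5)1 0/3
(1,0)2 2/3
(1,1)1 0/5
(1,3)1 0/5
(1,4)2 4/6
(1,5)2 4/5
(2,0)2 3/4
(2,2)2 1/4
(2,4)2 4/6
(2,5)2 4/5
(3,0)2 2/3
(3,1)2 3/5
(3,2)1 1/3
(3,4)2 3/5
(3,5)1 1/5
(4,1)1 2/5
(4,4)2 3/6
(4,5)1 2/5
(5,0)1 1/4
(5,1)2 3/5
(5,3)2 3/5
(5,4)1 2/7
(5,5)2 2/5
(6,0)2 2/3
(6,1)2 3/4
(6,2)2 4/4
(6,3)2 2/4
(6,4)1 1/5
(6,5)2 1/3
Sum over 32 agents: 1/2 + 0/2 + 2/4 + 0/3 + 2/3 + 0/5 + 0/5 + 4/6 + 4/5 + 3/4 + 1/4 + 4/6 + 4/5 + 2/3 + 3/5 + 1/3 + 3/5 + 1/5 + 2/5 + 3/6 + 2/5 + 1/4 + 3/5 + 3/5 + 2/7 + 2/5 + 2/3 + 3/4 + 4/4 + 2/4 + 1/5 + 1/3 = 521/35; mean = 521/35 ÷ 32 = 521/1120 = 0.465178… → 0.465.

0.465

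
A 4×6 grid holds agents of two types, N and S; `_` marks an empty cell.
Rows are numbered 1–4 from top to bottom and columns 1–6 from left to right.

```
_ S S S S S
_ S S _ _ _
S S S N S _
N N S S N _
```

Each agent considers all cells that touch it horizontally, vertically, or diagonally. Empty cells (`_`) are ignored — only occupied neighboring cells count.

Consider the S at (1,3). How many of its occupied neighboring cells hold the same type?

4

Occupied neighbors of (1,3): (1,2)=S, (1,4)=S, (2,2)=S, (2,3)=S.
Same type (S): 4 of 4.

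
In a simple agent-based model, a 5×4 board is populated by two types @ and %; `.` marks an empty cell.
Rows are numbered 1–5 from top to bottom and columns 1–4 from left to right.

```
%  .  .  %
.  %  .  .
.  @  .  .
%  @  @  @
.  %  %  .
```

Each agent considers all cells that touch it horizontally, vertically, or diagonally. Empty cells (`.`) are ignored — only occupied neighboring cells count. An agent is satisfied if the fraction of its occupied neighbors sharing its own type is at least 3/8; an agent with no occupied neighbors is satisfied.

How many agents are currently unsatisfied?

(1,1)% 1/1 satisfied
(1,4)% 0/0 satisfied
(2,2)% 1/2 satisfied
(3,2)@ 2/4 satisfied
(4,1)% 1/3 not
(4,2)@ 2/5 satisfied
(4,3)@ 3/5 satisfied
(4,4)@ 1/2 satisfied
(5,2)% 2/4 satisfied
(5,3)% 1/4 not
Unsatisfied: (4,1), (5,3) — 2 in total.

2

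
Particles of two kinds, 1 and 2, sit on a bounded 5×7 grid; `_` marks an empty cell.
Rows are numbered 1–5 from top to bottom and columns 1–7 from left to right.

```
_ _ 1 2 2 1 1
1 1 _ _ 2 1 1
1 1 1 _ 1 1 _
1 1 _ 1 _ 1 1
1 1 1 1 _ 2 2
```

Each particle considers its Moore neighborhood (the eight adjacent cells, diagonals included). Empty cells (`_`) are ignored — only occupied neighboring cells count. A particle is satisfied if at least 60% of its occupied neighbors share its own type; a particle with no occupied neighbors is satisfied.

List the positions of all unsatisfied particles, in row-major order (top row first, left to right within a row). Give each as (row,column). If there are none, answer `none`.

(1,3)1 1/2 unhappy
(1,4)2 2/3 ok
(1,5)2 2/4 unhappy
(1,6)1 3/5 ok
(1,7)1 3/3 ok
(2,1)1 3/3 ok
(2,2)1 5/5 ok
(2,5)2 2/6 unhappy
(2,6)1 5/7 ok
(2,7)1 4/4 ok
(3,1)1 5/5 ok
(3,2)1 6/6 ok
(3,3)1 4/4 ok
(3,5)1 4/5 ok
(3,6)1 5/6 ok
(4,1)1 5/5 ok
(4,2)1 7/7 ok
(4,4)1 4/4 ok
(4,6)1 3/5 ok
(4,7)1 2/4 unhappy
(5,1)1 3/3 ok
(5,2)1 4/4 ok
(5,3)1 4/4 ok
(5,4)1 2/2 ok
(5,6)2 1/3 unhappy
(5,7)2 1/3 unhappy

(1,3), (1,5), (2,5), (4,7), (5,6), (5,7)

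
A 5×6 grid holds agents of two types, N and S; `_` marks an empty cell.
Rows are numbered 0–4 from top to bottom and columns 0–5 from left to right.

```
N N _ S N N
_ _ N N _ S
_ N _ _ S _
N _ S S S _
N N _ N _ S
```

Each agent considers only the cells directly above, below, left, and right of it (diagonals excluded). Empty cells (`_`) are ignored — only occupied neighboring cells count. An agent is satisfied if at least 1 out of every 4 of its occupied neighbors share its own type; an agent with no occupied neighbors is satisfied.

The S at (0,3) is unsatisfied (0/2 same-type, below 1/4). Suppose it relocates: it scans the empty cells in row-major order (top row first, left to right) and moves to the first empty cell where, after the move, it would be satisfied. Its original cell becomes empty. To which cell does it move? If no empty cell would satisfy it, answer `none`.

(1,4)

Vacating (0,3). Empty cells in order:
  (0,2): 0/2 same-type → still unsatisfied.
  (1,0): 0/1 same-type → still unsatisfied.
  (1,1): 0/3 same-type → still unsatisfied.
  (1,4): 2/4 same-type → satisfied — stop here.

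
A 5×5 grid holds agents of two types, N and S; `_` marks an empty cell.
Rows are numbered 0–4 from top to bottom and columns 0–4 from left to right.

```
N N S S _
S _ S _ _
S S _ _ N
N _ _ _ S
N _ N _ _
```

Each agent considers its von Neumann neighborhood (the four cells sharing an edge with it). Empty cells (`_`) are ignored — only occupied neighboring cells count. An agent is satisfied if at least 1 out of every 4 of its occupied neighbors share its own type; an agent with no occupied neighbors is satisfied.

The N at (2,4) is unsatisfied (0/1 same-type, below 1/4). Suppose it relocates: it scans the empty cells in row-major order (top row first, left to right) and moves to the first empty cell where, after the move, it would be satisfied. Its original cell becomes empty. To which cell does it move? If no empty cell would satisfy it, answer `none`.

(1,1)

Vacating (2,4). Empty cells in order:
  (0,4): 0/1 same-type → still unsatisfied.
  (1,1): 1/4 same-type → satisfied — stop here.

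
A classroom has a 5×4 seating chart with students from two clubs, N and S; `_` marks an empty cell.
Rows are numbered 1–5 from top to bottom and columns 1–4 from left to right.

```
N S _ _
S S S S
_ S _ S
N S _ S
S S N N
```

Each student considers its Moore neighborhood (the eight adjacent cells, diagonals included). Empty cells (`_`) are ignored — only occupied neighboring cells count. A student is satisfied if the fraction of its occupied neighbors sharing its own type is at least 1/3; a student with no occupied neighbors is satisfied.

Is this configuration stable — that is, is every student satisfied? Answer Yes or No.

No

(1,1)N 0/3 not
(1,2)S 3/4 satisfied
(2,1)S 3/4 satisfied
(2,2)S 4/5 satisfied
(2,3)S 5/5 satisfied
(2,4)S 2/2 satisfied
(3,2)S 4/5 satisfied
(3,4)S 3/3 satisfied
(4,1)N 0/4 not
(4,2)S 3/5 satisfied
(4,4)S 1/3 satisfied
(5,1)S 2/3 satisfied
(5,2)S 2/4 satisfied
(5,3)N 1/4 not
(5,4)N 1/2 satisfied
For instance (1,1) has only 0/3 same-type neighbors, below 1/3.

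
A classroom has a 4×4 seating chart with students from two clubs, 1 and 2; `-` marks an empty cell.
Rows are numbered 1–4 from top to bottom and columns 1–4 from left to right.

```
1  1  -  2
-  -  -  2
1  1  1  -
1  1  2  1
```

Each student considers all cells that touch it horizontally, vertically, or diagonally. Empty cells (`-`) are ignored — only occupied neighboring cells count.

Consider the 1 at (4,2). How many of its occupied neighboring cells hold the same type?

Occupied neighbors of (4,2): (3,1)=1, (3,2)=1, (3,3)=1, (4,1)=1, (4,3)=2.
Same type (1): 4 of 5.

4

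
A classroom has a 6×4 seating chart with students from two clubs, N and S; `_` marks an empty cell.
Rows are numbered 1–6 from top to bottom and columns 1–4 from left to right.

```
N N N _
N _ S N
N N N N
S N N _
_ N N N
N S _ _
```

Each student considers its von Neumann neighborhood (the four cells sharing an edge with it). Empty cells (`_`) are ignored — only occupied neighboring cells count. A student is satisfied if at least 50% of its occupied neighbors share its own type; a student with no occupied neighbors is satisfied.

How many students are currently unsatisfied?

Row 1: (1,1)N 2/2 ✓ · (1,2)N 2/2 ✓ · (1,3)N 1/2 ✓
Row 2: (2,1)N 2/2 ✓ · (2,3)S 0/3 ✗ · (2,4)N 1/2 ✓
Row 3: (3,1)N 2/3 ✓ · (3,2)N 3/3 ✓ · (3,3)N 3/4 ✓ · (3,4)N 2/2 ✓
Row 4: (4,1)S 0/2 ✗ · (4,2)N 3/4 ✓ · (4,3)N 3/3 ✓
Row 5: (5,2)N 2/3 ✓ · (5,3)N 3/3 ✓ · (5,4)N 1/1 ✓
Row 6: (6,1)N 0/1 ✗ · (6,2)S 0/2 ✗
Unsatisfied: (2,3), (4,1), (6,1), (6,2) — 4 in total.

4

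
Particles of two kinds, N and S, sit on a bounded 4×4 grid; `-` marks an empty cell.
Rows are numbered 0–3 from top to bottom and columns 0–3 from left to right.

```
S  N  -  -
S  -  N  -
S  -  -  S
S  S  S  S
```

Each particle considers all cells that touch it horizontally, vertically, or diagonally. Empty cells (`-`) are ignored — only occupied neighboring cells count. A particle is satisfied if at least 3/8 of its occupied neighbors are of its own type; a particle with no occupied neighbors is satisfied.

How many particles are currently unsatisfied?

1

(0,0)S 1/2 satisfied
(0,1)N 1/3 not
(1,0)S 2/3 satisfied
(1,2)N 1/2 satisfied
(2,0)S 3/3 satisfied
(2,3)S 2/3 satisfied
(3,0)S 2/2 satisfied
(3,1)S 3/3 satisfied
(3,2)S 3/3 satisfied
(3,3)S 2/2 satisfied
Unsatisfied: (0,1) — 1 in total.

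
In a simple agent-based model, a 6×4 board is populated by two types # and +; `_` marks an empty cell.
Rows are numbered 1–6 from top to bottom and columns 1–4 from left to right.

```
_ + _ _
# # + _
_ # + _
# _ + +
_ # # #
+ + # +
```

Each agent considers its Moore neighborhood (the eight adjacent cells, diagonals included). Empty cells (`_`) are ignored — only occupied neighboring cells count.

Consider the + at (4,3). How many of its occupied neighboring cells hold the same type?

2

Occupied neighbors of (4,3): (3,2)=#, (3,3)=+, (4,4)=+, (5,2)=#, (5,3)=#, (5,4)=#.
Same type (+): 2 of 6.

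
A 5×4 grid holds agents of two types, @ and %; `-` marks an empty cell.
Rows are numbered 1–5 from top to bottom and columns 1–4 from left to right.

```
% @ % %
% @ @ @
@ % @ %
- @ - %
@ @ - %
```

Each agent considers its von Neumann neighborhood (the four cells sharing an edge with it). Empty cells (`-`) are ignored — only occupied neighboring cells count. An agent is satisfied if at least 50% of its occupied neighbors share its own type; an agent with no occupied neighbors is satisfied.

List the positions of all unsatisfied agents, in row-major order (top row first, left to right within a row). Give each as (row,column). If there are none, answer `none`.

(1,1)% 1/2 satisfied
(1,2)@ 1/3 not
(1,3)% 1/3 not
(1,4)% 1/2 satisfied
(2,1)% 1/3 not
(2,2)@ 2/4 satisfied
(2,3)@ 3/4 satisfied
(2,4)@ 1/3 not
(3,1)@ 0/2 not
(3,2)% 0/4 not
(3,3)@ 1/3 not
(3,4)% 1/3 not
(4,2)@ 1/2 satisfied
(4,4)% 2/2 satisfied
(5,1)@ 1/1 satisfied
(5,2)@ 2/2 satisfied
(5,4)% 1/1 satisfied

(1,2), (1,3), (2,1), (2,4), (3,1), (3,2), (3,3), (3,4)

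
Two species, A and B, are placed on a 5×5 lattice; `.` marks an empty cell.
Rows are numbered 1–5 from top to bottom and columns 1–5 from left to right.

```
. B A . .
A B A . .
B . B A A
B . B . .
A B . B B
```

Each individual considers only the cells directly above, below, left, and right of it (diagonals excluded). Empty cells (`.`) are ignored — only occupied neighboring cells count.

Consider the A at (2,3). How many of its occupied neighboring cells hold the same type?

Occupied neighbors of (2,3): (1,3)=A, (3,3)=B, (2,2)=B.
Same type (A): 1 of 3.

1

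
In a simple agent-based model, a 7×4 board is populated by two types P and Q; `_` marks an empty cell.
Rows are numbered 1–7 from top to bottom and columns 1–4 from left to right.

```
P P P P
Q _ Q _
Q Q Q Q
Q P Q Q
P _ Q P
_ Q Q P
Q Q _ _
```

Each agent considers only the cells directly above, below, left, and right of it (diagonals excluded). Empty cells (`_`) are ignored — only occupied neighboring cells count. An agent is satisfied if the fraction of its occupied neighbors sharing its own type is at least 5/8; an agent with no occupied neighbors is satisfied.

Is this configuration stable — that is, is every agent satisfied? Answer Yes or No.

Row 1: (1,1)P 1/2 not · (1,2)P 2/2 satisfied · (1,3)P 2/3 satisfied · (1,4)P 1/1 satisfied
Row 2: (2,1)Q 1/2 not · (2,3)Q 1/2 not
Row 3: (3,1)Q 3/3 satisfied · (3,2)Q 2/3 satisfied · (3,3)Q 4/4 satisfied · (3,4)Q 2/2 satisfied
Row 4: (4,1)Q 1/3 not · (4,2)P 0/3 not · (4,3)Q 3/4 satisfied · (4,4)Q 2/3 satisfied
Row 5: (5,1)P 0/1 not · (5,3)Q 2/3 satisfied · (5,4)P 1/3 not
Row 6: (6,2)Q 2/2 satisfied · (6,3)Q 2/3 satisfied · (6,4)P 1/2 not
Row 7: (7,1)Q 1/1 satisfied · (7,2)Q 2/2 satisfied
For instance (1,1) has only 1/2 same-type neighbors, below 5/8.

No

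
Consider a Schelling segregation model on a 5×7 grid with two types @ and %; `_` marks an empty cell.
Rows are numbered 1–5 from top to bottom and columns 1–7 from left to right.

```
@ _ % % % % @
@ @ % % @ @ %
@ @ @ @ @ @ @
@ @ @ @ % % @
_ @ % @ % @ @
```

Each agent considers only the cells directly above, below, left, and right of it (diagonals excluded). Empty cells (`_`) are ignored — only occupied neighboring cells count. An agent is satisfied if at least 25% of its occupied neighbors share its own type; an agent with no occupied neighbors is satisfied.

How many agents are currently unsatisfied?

3

Row 1: (1,1)@ 1/1 ok · (1,3)% 2/2 ok · (1,4)% 3/3 ok · (1,5)% 2/3 ok · (1,6)% 1/3 ok · (1,7)@ 0/2 unhappy
Row 2: (2,1)@ 3/3 ok · (2,2)@ 2/3 ok · (2,3)% 2/4 ok · (2,4)% 2/4 ok · (2,5)@ 2/4 ok · (2,6)@ 2/4 ok · (2,7)% 0/3 unhappy
Row 3: (3,1)@ 3/3 ok · (3,2)@ 4/4 ok · (3,3)@ 3/4 ok · (3,4)@ 3/4 ok · (3,5)@ 3/4 ok · (3,6)@ 3/4 ok · (3,7)@ 2/3 ok
Row 4: (4,1)@ 2/2 ok · (4,2)@ 4/4 ok · (4,3)@ 3/4 ok · (4,4)@ 3/4 ok · (4,5)% 2/4 ok · (4,6)% 1/4 ok · (4,7)@ 2/3 ok
Row 5: (5,2)@ 1/2 ok · (5,3)% 0/3 unhappy · (5,4)@ 1/3 ok · (5,5)% 1/3 ok · (5,6)@ 1/3 ok · (5,7)@ 2/2 ok
Unsatisfied: (1,7), (2,7), (5,3) — 3 in total.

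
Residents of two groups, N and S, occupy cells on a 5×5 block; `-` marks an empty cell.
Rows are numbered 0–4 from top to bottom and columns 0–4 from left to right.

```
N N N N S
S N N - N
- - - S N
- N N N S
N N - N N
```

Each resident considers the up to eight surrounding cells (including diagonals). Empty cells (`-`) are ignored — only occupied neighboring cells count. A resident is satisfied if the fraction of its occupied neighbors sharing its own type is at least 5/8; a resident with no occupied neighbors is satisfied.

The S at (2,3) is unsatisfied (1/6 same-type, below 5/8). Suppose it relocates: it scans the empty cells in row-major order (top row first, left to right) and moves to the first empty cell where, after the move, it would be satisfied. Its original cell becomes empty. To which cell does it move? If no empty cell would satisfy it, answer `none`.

Vacating (2,3). Empty cells in order:
  (1,3): 1/6 same-type → still unsatisfied.
  (2,0): 1/3 same-type → still unsatisfied.
  (2,1): 1/5 same-type → still unsatisfied.
  (2,2): 0/5 same-type → still unsatisfied.
  (3,0): 0/3 same-type → still unsatisfied.
  (4,2): 0/5 same-type → still unsatisfied.

none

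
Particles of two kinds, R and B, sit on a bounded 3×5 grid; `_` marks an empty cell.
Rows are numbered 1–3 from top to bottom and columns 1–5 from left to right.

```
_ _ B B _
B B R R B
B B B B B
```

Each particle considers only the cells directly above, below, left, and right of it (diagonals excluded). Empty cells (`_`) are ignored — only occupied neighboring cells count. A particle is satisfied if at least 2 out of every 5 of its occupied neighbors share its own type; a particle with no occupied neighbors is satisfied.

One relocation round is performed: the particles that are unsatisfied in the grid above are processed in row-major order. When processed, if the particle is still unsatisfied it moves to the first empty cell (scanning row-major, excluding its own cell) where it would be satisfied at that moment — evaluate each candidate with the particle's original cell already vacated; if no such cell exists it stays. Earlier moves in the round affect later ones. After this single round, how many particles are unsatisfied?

2

Initially unsatisfied (in order): (2,3), (2,4).
  (2,3): no empty cell satisfies it; stays.
  (2,4): no empty cell satisfies it; stays.
Resulting grid:
_ _ B B _
B B R R B
B B B B B
Unsatisfied now: (2,3), (2,4).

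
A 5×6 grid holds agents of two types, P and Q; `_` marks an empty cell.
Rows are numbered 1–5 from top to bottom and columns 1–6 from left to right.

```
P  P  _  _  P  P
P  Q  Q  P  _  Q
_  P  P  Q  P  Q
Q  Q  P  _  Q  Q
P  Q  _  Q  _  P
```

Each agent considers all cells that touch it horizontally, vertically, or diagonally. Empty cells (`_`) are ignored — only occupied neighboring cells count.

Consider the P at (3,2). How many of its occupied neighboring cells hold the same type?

Occupied neighbors of (3,2): (2,1)=P, (2,2)=Q, (2,3)=Q, (3,3)=P, (4,1)=Q, (4,2)=Q, (4,3)=P.
Same type (P): 3 of 7.

3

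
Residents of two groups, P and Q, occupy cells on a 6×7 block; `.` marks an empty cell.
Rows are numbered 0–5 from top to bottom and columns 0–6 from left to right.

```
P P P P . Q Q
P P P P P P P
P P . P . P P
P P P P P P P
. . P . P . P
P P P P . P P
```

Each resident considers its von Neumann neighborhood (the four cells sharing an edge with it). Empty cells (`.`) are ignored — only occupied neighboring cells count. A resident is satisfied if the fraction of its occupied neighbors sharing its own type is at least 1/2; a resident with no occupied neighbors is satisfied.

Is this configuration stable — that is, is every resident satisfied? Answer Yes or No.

Yes

Row 0: (0,0)P 2/2 ✓ · (0,1)P 3/3 ✓ · (0,2)P 3/3 ✓ · (0,3)P 2/2 ✓ · (0,5)Q 1/2 ✓ · (0,6)Q 1/2 ✓
Row 1: (1,0)P 3/3 ✓ · (1,1)P 4/4 ✓ · (1,2)P 3/3 ✓ · (1,3)P 4/4 ✓ · (1,4)P 2/2 ✓ · (1,5)P 3/4 ✓ · (1,6)P 2/3 ✓
Row 2: (2,0)P 3/3 ✓ · (2,1)P 3/3 ✓ · (2,3)P 2/2 ✓ · (2,5)P 3/3 ✓ · (2,6)P 3/3 ✓
Row 3: (3,0)P 2/2 ✓ · (3,1)P 3/3 ✓ · (3,2)P 3/3 ✓ · (3,3)P 3/3 ✓ · (3,4)P 3/3 ✓ · (3,5)P 3/3 ✓ · (3,6)P 3/3 ✓
Row 4: (4,2)P 2/2 ✓ · (4,4)P 1/1 ✓ · (4,6)P 2/2 ✓
Row 5: (5,0)P 1/1 ✓ · (5,1)P 2/2 ✓ · (5,2)P 3/3 ✓ · (5,3)P 1/1 ✓ · (5,5)P 1/1 ✓ · (5,6)P 2/2 ✓
All meet the threshold, so the configuration is stable.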